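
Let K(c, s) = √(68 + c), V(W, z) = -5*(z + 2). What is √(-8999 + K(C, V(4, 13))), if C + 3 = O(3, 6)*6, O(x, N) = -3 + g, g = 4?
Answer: √(-8999 + √71) ≈ 94.819*I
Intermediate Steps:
O(x, N) = 1 (O(x, N) = -3 + 4 = 1)
V(W, z) = -10 - 5*z (V(W, z) = -5*(2 + z) = -10 - 5*z)
C = 3 (C = -3 + 1*6 = -3 + 6 = 3)
√(-8999 + K(C, V(4, 13))) = √(-8999 + √(68 + 3)) = √(-8999 + √71)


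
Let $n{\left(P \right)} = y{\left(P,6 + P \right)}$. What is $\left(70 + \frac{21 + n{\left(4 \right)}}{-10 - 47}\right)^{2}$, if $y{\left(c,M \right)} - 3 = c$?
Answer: $\frac{15697444}{3249} \approx 4831.5$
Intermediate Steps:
$y{\left(c,M \right)} = 3 + c$
$n{\left(P \right)} = 3 + P$
$\left(70 + \frac{21 + n{\left(4 \right)}}{-10 - 47}\right)^{2} = \left(70 + \frac{21 + \left(3 + 4\right)}{-10 - 47}\right)^{2} = \left(70 + \frac{21 + 7}{-57}\right)^{2} = \left(70 + 28 \left(- \frac{1}{57}\right)\right)^{2} = \left(70 - \frac{28}{57}\right)^{2} = \left(\frac{3962}{57}\right)^{2} = \frac{15697444}{3249}$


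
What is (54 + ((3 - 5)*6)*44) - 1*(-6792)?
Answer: 6318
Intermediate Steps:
(54 + ((3 - 5)*6)*44) - 1*(-6792) = (54 - 2*6*44) + 6792 = (54 - 12*44) + 6792 = (54 - 528) + 6792 = -474 + 6792 = 6318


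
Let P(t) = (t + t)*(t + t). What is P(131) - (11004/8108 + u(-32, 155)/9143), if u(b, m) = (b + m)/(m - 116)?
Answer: 403362906636/5876273 ≈ 68643.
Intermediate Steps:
u(b, m) = (b + m)/(-116 + m)
P(t) = 4*t² (P(t) = (2*t)*(2*t) = 4*t²)
P(131) - (11004/8108 + u(-32, 155)/9143) = 4*131² - (11004/8108 + ((-32 + 155)/(-116 + 155))/9143) = 4*17161 - (11004*(1/8108) + (123/39)*(1/9143)) = 68644 - (2751/2027 + ((1/39)*123)*(1/9143)) = 68644 - (2751/2027 + (41/13)*(1/9143)) = 68644 - (2751/2027 + 1/2899) = 68644 - 1*7977176/5876273 = 68644 - 7977176/5876273 = 403362906636/5876273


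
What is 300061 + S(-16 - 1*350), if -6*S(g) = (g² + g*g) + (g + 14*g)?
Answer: 256324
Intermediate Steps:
S(g) = -5*g/2 - g²/3 (S(g) = -((g² + g*g) + (g + 14*g))/6 = -((g² + g²) + 15*g)/6 = -(2*g² + 15*g)/6 = -5*g/2 - g²/3)
300061 + S(-16 - 1*350) = 300061 - (-16 - 1*350)*(15 + 2*(-16 - 1*350))/6 = 300061 - (-16 - 350)*(15 + 2*(-16 - 350))/6 = 300061 - ⅙*(-366)*(15 + 2*(-366)) = 300061 - ⅙*(-366)*(15 - 732) = 300061 - ⅙*(-366)*(-717) = 300061 - 43737 = 256324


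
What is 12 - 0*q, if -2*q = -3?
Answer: 12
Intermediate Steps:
q = 3/2 (q = -½*(-3) = 3/2 ≈ 1.5000)
12 - 0*q = 12 - 0*3/2 = 12 - 1*0 = 12 + 0 = 12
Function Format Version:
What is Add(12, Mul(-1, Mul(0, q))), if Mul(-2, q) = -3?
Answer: 12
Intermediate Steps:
q = Rational(3, 2) (q = Mul(Rational(-1, 2), -3) = Rational(3, 2) ≈ 1.5000)
Add(12, Mul(-1, Mul(0, q))) = Add(12, Mul(-1, Mul(0, Rational(3, 2)))) = Add(12, Mul(-1, 0)) = Add(12, 0) = 12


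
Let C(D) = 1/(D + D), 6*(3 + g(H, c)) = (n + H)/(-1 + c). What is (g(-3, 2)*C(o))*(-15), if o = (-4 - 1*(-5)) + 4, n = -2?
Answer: 23/4 ≈ 5.7500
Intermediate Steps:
g(H, c) = -3 + (-2 + H)/(6*(-1 + c)) (g(H, c) = -3 + ((-2 + H)/(-1 + c))/6 = -3 + (-2 + H)/(6*(-1 + c)))
o = 5 (o = (-4 + 5) + 4 = 1 + 4 = 5)
C(D) = 1/(2*D)
(g(-3, 2)*C(o))*(-15) = (((16 - 3 - 18*2)/(6*(-1 + 2)))*((½)/5))*(-15) = (((⅙)*(16 - 3 - 36)/1)*((½)*(⅕)))*(-15) = (((⅙)*1*(-23))*(⅒))*(-15) = -23/6*⅒*(-15) = -23/60*(-15) = 23/4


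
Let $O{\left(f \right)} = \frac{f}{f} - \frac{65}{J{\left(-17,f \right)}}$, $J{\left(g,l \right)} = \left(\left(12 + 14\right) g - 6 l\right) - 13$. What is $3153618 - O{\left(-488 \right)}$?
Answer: $\frac{7798894906}{2473} \approx 3.1536 \cdot 10^{6}$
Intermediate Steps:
$J{\left(g,l \right)} = -13 - 6 l + 26 g$ ($J{\left(g,l \right)} = \left(26 g - 6 l\right) - 13 = \left(- 6 l + 26 g\right) - 13 = -13 - 6 l + 26 g$)
$O{\left(f \right)} = 1 - \frac{65}{-455 - 6 f}$ ($O{\left(f \right)} = \frac{f}{f} - \frac{65}{-13 - 6 f + 26 \left(-17\right)} = 1 - \frac{65}{-13 - 6 f - 442} = 1 - \frac{65}{-455 - 6 f}$)
$3153618 - O{\left(-488 \right)} = 3153618 - \frac{2 \left(260 + 3 \left(-488\right)\right)}{455 + 6 \left(-488\right)} = 3153618 - \frac{2 \left(260 - 1464\right)}{455 - 2928} = 3153618 - 2 \frac{1}{-2473} \left(-1204\right) = 3153618 - 2 \left(- \frac{1}{2473}\right) \left(-1204\right) = 3153618 - \frac{2408}{2473} = \frac{7798894906}{2473}$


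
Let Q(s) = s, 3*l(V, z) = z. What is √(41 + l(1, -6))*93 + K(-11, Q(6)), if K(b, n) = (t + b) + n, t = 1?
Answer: -4 + 93*√39 ≈ 576.79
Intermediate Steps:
l(V, z) = z/3
K(b, n) = 1 + b + n (K(b, n) = (1 + b) + n = 1 + b + n)
√(41 + l(1, -6))*93 + K(-11, Q(6)) = √(41 + (⅓)*(-6))*93 + (1 - 11 + 6) = √(41 - 2)*93 - 4 = √39*93 - 4 = 93*√39 - 4 = -4 + 93*√39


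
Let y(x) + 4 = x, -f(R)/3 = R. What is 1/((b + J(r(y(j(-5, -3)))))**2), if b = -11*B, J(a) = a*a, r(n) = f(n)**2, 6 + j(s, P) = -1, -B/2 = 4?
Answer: 1/1406617348081 ≈ 7.1093e-13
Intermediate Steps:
B = -8 (B = -2*4 = -8)
f(R) = -3*R
j(s, P) = -7 (j(s, P) = -6 - 1 = -7)
y(x) = -4 + x
r(n) = 9*n**2 (r(n) = (-3*n)**2 = 9*n**2)
J(a) = a**2
b = 88 (b = -11*(-8) = 88)
1/((b + J(r(y(j(-5, -3)))))**2) = 1/((88 + (9*(-4 - 7)**2)**2)**2) = 1/((88 + (9*(-11)**2)**2)**2) = 1/((88 + (9*121)**2)**2) = 1/((88 + 1089**2)**2) = 1/((88 + 1185921)**2) = 1/(1186009**2) = 1/1406617348081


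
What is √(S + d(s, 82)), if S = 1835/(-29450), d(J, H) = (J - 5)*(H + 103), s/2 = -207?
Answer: I*√2689160293130/5890 ≈ 278.42*I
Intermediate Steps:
s = -414 (s = 2*(-207) = -414)
d(J, H) = (-5 + J)*(103 + H)
S = -367/5890 (S = 1835*(-1/29450) = -367/5890 ≈ -0.062309)
√(S + d(s, 82)) = √(-367/5890 + (-515 - 5*82 + 103*(-414) + 82*(-414))) = √(-367/5890 + (-515 - 410 - 42642 - 33948)) = √(-367/5890 - 77515) = √(-456563717/5890) = I*√2689160293130/5890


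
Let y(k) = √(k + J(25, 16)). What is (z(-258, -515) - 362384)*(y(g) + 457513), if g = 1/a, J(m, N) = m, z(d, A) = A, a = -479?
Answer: -166031010187 - 362899*√5735546/479 ≈ -1.6603e+11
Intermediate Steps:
g = -1/479 (g = 1/(-479) = -1/479 ≈ -0.0020877)
y(k) = √(25 + k) (y(k) = √(k + 25) = √(25 + k))
(z(-258, -515) - 362384)*(y(g) + 457513) = (-515 - 362384)*(√(25 - 1/479) + 457513) = -362899*(√(11974/479) + 457513) = -362899*(√5735546/479 + 457513) = -362899*(457513 + √5735546/479) = -166031010187 - 362899*√5735546/479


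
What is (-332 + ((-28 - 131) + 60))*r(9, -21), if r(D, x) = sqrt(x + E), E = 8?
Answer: -431*I*sqrt(13) ≈ -1554.0*I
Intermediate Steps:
r(D, x) = sqrt(8 + x) (r(D, x) = sqrt(x + 8) = sqrt(8 + x))
(-332 + ((-28 - 131) + 60))*r(9, -21) = (-332 + ((-28 - 131) + 60))*sqrt(8 - 21) = (-332 + (-159 + 60))*sqrt(-13) = (-332 - 99)*(I*sqrt(13)) = -431*I*sqrt(13)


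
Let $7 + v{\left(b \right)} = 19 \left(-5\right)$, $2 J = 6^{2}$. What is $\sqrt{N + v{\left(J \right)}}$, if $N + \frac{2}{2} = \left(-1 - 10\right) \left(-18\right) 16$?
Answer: $\sqrt{3065} \approx 55.362$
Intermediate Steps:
$J = 18$ ($J = \frac{6^{2}}{2} = \frac{1}{2} \cdot 36 = 18$)
$N = 3167$ ($N = -1 + \left(-1 - 10\right) \left(-18\right) 16 = -1 + \left(-11\right) \left(-18\right) 16 = -1 + 198 \cdot 16 = -1 + 3168 = 3167$)
$v{\left(b \right)} = -102$ ($v{\left(b \right)} = -7 + 19 \left(-5\right) = -7 - 95 = -102$)
$\sqrt{N + v{\left(J \right)}} = \sqrt{3167 - 102} = \sqrt{3065}$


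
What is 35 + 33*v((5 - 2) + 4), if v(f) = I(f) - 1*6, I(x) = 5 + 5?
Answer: 167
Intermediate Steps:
I(x) = 10
v(f) = 4 (v(f) = 10 - 1*6 = 10 - 6 = 4)
35 + 33*v((5 - 2) + 4) = 35 + 33*4 = 35 + 132 = 167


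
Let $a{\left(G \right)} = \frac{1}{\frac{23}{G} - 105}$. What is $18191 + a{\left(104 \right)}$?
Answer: $\frac{198227223}{10897} \approx 18191.0$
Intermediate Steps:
$a{\left(G \right)} = \frac{1}{-105 + \frac{23}{G}}$
$18191 + a{\left(104 \right)} = 18191 - \frac{104}{-23 + 105 \cdot 104} = 18191 - \frac{104}{-23 + 10920} = 18191 - \frac{104}{10897} = \frac{198227223}{10897}$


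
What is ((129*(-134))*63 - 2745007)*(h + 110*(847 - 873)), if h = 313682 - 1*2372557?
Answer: 7904743533375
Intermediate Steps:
h = -2058875 (h = 313682 - 2372557 = -2058875)
((129*(-134))*63 - 2745007)*(h + 110*(847 - 873)) = ((129*(-134))*63 - 2745007)*(-2058875 + 110*(847 - 873)) = (-17286*63 - 2745007)*(-2058875 + 110*(-26)) = (-1089018 - 2745007)*(-2058875 - 2860) = -3834025*(-2061735) = 7904743533375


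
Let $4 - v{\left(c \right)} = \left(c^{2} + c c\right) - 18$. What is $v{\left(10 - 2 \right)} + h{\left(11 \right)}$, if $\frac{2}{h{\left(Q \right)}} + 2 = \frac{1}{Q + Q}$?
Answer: $- \frac{4602}{43} \approx -107.02$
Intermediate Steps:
$v{\left(c \right)} = 22 - 2 c^{2}$ ($v{\left(c \right)} = 4 - \left(\left(c^{2} + c c\right) - 18\right) = 4 - \left(\left(c^{2} + c^{2}\right) - 18\right) = 4 - \left(2 c^{2} - 18\right) = 4 - \left(-18 + 2 c^{2}\right) = 22 - 2 c^{2}$)
$h{\left(Q \right)} = \frac{2}{-2 + \frac{1}{2 Q}}$ ($h{\left(Q \right)} = \frac{2}{-2 + \frac{1}{Q + Q}} = \frac{2}{-2 + \frac{1}{2 Q}}$)
$v{\left(10 - 2 \right)} + h{\left(11 \right)} = \left(22 - 2 \left(10 - 2\right)^{2}\right) - \frac{44}{-1 + 4 \cdot 11} = \left(22 - 2 \cdot 8^{2}\right) - \frac{44}{-1 + 44} = \left(22 - 128\right) - \frac{44}{43} = \left(22 - 128\right) - 44 \cdot \frac{1}{43} = -106 - \frac{44}{43} = - \frac{4602}{43}$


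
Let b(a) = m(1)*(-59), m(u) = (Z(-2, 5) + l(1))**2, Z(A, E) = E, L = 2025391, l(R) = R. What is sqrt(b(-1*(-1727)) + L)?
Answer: sqrt(2023267) ≈ 1422.4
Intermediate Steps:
m(u) = 36 (m(u) = (5 + 1)**2 = 6**2 = 36)
b(a) = -2124 (b(a) = 36*(-59) = -2124)
sqrt(b(-1*(-1727)) + L) = sqrt(-2124 + 2025391) = sqrt(2023267)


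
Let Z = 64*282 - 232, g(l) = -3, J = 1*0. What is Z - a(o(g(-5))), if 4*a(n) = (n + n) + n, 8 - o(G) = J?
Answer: 17810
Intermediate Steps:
J = 0
o(G) = 8 (o(G) = 8 - 1*0 = 8 + 0 = 8)
Z = 17816 (Z = 18048 - 232 = 17816)
a(n) = 3*n/4 (a(n) = ((n + n) + n)/4 = (2*n + n)/4 = (3*n)/4 = 3*n/4)
Z - a(o(g(-5))) = 17816 - 3*8/4 = 17816 - 1*6 = 17816 - 6 = 17810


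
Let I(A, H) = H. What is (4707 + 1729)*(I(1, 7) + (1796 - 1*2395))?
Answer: -3810112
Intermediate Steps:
(4707 + 1729)*(I(1, 7) + (1796 - 1*2395)) = (4707 + 1729)*(7 + (1796 - 1*2395)) = 6436*(7 + (1796 - 2395)) = 6436*(7 - 599) = 6436*(-592) = -3810112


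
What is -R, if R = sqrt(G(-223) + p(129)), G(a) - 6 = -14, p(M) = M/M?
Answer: -I*sqrt(7) ≈ -2.6458*I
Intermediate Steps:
p(M) = 1
G(a) = -8 (G(a) = 6 - 14 = -8)
R = I*sqrt(7) (R = sqrt(-8 + 1) = sqrt(-7) = I*sqrt(7) ≈ 2.6458*I)
-R = -I*sqrt(7)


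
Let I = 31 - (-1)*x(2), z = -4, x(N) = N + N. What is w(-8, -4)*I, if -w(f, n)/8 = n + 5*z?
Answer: 6720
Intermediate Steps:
x(N) = 2*N
w(f, n) = 160 - 8*n (w(f, n) = -8*(n + 5*(-4)) = -8*(n - 20) = -8*(-20 + n) = 160 - 8*n)
I = 35 (I = 31 - (-1)*2*2 = 31 - (-1)*4 = 31 - 1*(-4) = 31 + 4 = 35)
w(-8, -4)*I = (160 - 8*(-4))*35 = (160 + 32)*35 = 192*35 = 6720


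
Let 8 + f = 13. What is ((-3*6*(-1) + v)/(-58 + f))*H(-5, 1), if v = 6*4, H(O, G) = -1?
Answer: 42/53 ≈ 0.79245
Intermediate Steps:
f = 5 (f = -8 + 13 = 5)
v = 24
((-3*6*(-1) + v)/(-58 + f))*H(-5, 1) = ((-3*6*(-1) + 24)/(-58 + 5))*(-1) = ((-18*(-1) + 24)/(-53))*(-1) = ((18 + 24)*(-1/53))*(-1) = (42*(-1/53))*(-1) = -42/53*(-1) = 42/53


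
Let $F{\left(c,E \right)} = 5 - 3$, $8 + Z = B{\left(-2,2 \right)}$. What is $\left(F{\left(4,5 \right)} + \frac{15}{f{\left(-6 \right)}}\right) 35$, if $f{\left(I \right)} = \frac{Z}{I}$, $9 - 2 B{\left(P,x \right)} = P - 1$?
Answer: $1645$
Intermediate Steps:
$B{\left(P,x \right)} = 5 - \frac{P}{2}$ ($B{\left(P,x \right)} = \frac{9}{2} - \frac{P - 1}{2} = \frac{9}{2} - \frac{-1 + P}{2} = \frac{9}{2} - \left(- \frac{1}{2} + \frac{P}{2}\right) = 5 - \frac{P}{2}$)
$Z = -2$ ($Z = -8 + \left(5 - -1\right) = -8 + \left(5 + 1\right) = -8 + 6 = -2$)
$F{\left(c,E \right)} = 2$
$f{\left(I \right)} = - \frac{2}{I}$
$\left(F{\left(4,5 \right)} + \frac{15}{f{\left(-6 \right)}}\right) 35 = \left(2 + \frac{15}{\left(-2\right) \frac{1}{-6}}\right) 35 = \left(2 + \frac{15}{\left(-2\right) \left(- \frac{1}{6}\right)}\right) 35 = \left(2 + 15 \frac{1}{\frac{1}{3}}\right) 35 = \left(2 + 15 \cdot 3\right) 35 = \left(2 + 45\right) 35 = 47 \cdot 35 = 1645$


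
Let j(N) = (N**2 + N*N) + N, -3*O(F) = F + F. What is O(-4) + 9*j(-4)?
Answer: 764/3 ≈ 254.67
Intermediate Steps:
O(F) = -2*F/3 (O(F) = -(F + F)/3 = -2*F/3)
j(N) = N + 2*N**2 (j(N) = (N**2 + N**2) + N = 2*N**2 + N = N + 2*N**2)
O(-4) + 9*j(-4) = -2/3*(-4) + 9*(-4*(1 + 2*(-4))) = 8/3 + 9*(-4*(1 - 8)) = 8/3 + 9*(-4*(-7)) = 8/3 + 9*28 = 8/3 + 252 = 764/3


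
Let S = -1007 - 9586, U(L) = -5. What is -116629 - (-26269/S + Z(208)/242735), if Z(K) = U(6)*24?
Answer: -59978714578270/514258371 ≈ -1.1663e+5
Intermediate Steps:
Z(K) = -120 (Z(K) = -5*24 = -120)
S = -10593
-116629 - (-26269/S + Z(208)/242735) = -116629 - (-26269/(-10593) - 120/242735) = -116629 - (-26269*(-1/10593) - 120*1/242735) = -116629 - (26269/10593 - 24/48547) = -116629 - 1*1275026911/514258371 = -116629 - 1275026911/514258371 = -59978714578270/514258371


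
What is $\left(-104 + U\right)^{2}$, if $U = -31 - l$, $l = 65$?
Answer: $40000$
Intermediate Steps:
$U = -96$ ($U = -31 - 65 = -96$)
$\left(-104 + U\right)^{2} = \left(-104 - 96\right)^{2} = \left(-200\right)^{2} = 40000$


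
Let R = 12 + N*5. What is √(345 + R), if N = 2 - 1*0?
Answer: √367 ≈ 19.157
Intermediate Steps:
N = 2 (N = 2 + 0 = 2)
R = 22 (R = 12 + 2*5 = 12 + 10 = 22)
√(345 + R) = √(345 + 22) = √367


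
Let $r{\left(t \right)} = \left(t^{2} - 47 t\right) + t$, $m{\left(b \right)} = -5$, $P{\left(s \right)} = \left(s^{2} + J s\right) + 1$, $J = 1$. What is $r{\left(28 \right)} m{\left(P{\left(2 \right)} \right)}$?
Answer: $2520$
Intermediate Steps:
$P{\left(s \right)} = 1 + s + s^{2}$ ($P{\left(s \right)} = \left(s^{2} + 1 s\right) + 1 = \left(s^{2} + s\right) + 1 = \left(s + s^{2}\right) + 1 = 1 + s + s^{2}$)
$r{\left(t \right)} = t^{2} - 46 t$
$r{\left(28 \right)} m{\left(P{\left(2 \right)} \right)} = 28 \left(-46 + 28\right) \left(-5\right) = 28 \left(-18\right) \left(-5\right) = \left(-504\right) \left(-5\right) = 2520$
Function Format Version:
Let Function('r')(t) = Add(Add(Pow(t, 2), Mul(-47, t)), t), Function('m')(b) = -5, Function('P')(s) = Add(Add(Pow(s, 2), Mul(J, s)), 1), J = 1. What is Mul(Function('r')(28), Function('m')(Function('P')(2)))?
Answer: 2520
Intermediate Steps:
Function('P')(s) = Add(1, s, Pow(s, 2)) (Function('P')(s) = Add(Add(Pow(s, 2), Mul(1, s)), 1) = Add(Add(Pow(s, 2), s), 1) = Add(Add(s, Pow(s, 2)), 1) = Add(1, s, Pow(s, 2)))
Function('r')(t) = Add(Pow(t, 2), Mul(-46, t))
Mul(Function('r')(28), Function('m')(Function('P')(2))) = Mul(Mul(28, Add(-46, 28)), -5) = Mul(Mul(28, -18), -5) = Mul(-504, -5) = 2520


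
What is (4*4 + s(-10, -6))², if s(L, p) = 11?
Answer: 729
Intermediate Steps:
(4*4 + s(-10, -6))² = (4*4 + 11)² = (16 + 11)² = 27² = 729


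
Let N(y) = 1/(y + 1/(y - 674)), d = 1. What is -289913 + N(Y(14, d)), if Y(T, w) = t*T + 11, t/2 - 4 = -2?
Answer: -11790181277/40668 ≈ -2.8991e+5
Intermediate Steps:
t = 4 (t = 8 + 2*(-2) = 8 - 4 = 4)
Y(T, w) = 11 + 4*T (Y(T, w) = 4*T + 11 = 11 + 4*T)
N(y) = 1/(y + 1/(-674 + y))
-289913 + N(Y(14, d)) = -289913 + (-674 + (11 + 4*14))/(1 + (11 + 4*14)² - 674*(11 + 4*14)) = -289913 + (-674 + (11 + 56))/(1 + (11 + 56)² - 674*(11 + 56)) = -289913 + (-674 + 67)/(1 + 67² - 674*67) = -289913 - 607/(1 + 4489 - 45158) = -289913 - 607/(-40668) = -289913 - 1/40668*(-607) = -289913 + 607/40668 = -11790181277/40668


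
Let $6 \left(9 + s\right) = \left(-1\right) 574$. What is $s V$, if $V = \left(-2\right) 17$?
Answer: $\frac{10676}{3} \approx 3558.7$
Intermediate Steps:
$s = - \frac{314}{3}$ ($s = -9 + \frac{\left(-1\right) 574}{6} = -9 + \frac{1}{6} \left(-574\right) = -9 - \frac{287}{3} = - \frac{314}{3} \approx -104.67$)
$V = -34$
$s V = \left(- \frac{314}{3}\right) \left(-34\right) = \frac{10676}{3}$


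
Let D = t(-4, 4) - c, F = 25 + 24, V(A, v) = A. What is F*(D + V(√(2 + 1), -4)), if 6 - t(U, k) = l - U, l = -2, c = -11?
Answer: 735 + 49*√3 ≈ 819.87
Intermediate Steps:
F = 49
t(U, k) = 8 + U (t(U, k) = 6 - (-2 - U) = 6 + (2 + U) = 8 + U)
D = 15 (D = (8 - 4) - 1*(-11) = 4 + 11 = 15)
F*(D + V(√(2 + 1), -4)) = 49*(15 + √(2 + 1)) = 49*(15 + √3) = 735 + 49*√3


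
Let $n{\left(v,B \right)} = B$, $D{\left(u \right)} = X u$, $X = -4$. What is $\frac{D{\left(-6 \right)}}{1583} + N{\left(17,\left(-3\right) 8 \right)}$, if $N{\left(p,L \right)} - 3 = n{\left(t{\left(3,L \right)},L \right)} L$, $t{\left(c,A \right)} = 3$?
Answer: $\frac{916581}{1583} \approx 579.02$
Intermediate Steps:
$D{\left(u \right)} = - 4 u$
$N{\left(p,L \right)} = 3 + L^{2}$ ($N{\left(p,L \right)} = 3 + L L = 3 + L^{2}$)
$\frac{D{\left(-6 \right)}}{1583} + N{\left(17,\left(-3\right) 8 \right)} = \frac{\left(-4\right) \left(-6\right)}{1583} + \left(3 + \left(\left(-3\right) 8\right)^{2}\right) = 24 \cdot \frac{1}{1583} + \left(3 + \left(-24\right)^{2}\right) = \frac{24}{1583} + \left(3 + 576\right) = \frac{24}{1583} + 579 = \frac{916581}{1583}$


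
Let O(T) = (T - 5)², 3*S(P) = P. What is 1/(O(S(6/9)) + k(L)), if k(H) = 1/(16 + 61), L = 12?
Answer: 6237/142454 ≈ 0.043783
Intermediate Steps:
S(P) = P/3
O(T) = (-5 + T)²
k(H) = 1/77
1/(O(S(6/9)) + k(L)) = 1/((-5 + (6/9)/3)² + 1/77) = 1/((-5 + (6*(⅑))/3)² + 1/77) = 1/((-5 + (⅓)*(⅔))² + 1/77) = 1/((-5 + 2/9)² + 1/77) = 1/((-43/9)² + 1/77) = 1/(1849/81 + 1/77) = 1/(142454/6237) = 6237/142454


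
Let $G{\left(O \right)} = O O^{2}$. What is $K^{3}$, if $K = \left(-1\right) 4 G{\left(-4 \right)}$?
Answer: $16777216$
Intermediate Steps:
$G{\left(O \right)} = O^{3}$
$K = 256$ ($K = \left(-1\right) 4 \left(-4\right)^{3} = \left(-4\right) \left(-64\right) = 256$)
$K^{3} = 256^{3} = 16777216$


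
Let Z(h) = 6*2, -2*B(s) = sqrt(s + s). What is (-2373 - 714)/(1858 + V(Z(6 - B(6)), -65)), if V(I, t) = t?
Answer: -3087/1793 ≈ -1.7217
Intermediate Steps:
B(s) = -sqrt(2)*sqrt(s)/2 (B(s) = -sqrt(s + s)/2 = -sqrt(2)*sqrt(s)/2)
Z(h) = 12
(-2373 - 714)/(1858 + V(Z(6 - B(6)), -65)) = (-2373 - 714)/(1858 - 65) = -3087/1793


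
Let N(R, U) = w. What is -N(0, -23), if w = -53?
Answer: 53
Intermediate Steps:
N(R, U) = -53
-N(0, -23) = -1*(-53) = 53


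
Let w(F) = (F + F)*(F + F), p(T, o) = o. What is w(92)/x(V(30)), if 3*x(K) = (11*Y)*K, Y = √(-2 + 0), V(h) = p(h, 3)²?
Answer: -16928*I*√2/33 ≈ -725.45*I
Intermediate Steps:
V(h) = 9 (V(h) = 3² = 9)
Y = I*√2 (Y = √(-2) = I*√2 ≈ 1.4142*I)
x(K) = 11*I*K*√2/3 (x(K) = ((11*(I*√2))*K)/3 = ((11*I*√2)*K)/3 = (11*I*K*√2)/3 = 11*I*K*√2/3)
w(F) = 4*F² (w(F) = (2*F)*(2*F) = 4*F²)
w(92)/x(V(30)) = (4*92²)/(((11/3)*I*9*√2)) = (4*8464)/((33*I*√2)) = 33856*(-I*√2/66) = -16928*I*√2/33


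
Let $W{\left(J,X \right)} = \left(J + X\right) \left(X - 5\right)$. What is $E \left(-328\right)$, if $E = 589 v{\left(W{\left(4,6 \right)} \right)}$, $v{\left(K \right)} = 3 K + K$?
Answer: $-7727680$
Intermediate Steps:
$W{\left(J,X \right)} = \left(-5 + X\right) \left(J + X\right)$ ($W{\left(J,X \right)} = \left(J + X\right) \left(-5 + X\right) = \left(-5 + X\right) \left(J + X\right)$)
$v{\left(K \right)} = 4 K$
$E = 23560$ ($E = 589 \cdot 4 \left(6^{2} - 20 - 30 + 4 \cdot 6\right) = 589 \cdot 4 \left(36 - 20 - 30 + 24\right) = 589 \cdot 4 \cdot 10 = 589 \cdot 40 = 23560$)
$E \left(-328\right) = 23560 \left(-328\right) = -7727680$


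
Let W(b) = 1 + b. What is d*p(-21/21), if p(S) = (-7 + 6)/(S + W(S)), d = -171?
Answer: -171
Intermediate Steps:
p(S) = -1/(1 + 2*S) (p(S) = (-7 + 6)/(S + (1 + S)) = -1/(1 + 2*S))
d*p(-21/21) = -(-171)/(1 + 2*(-21/21)) = -(-171)/(1 + 2*(-21*1/21)) = -(-171)/(1 + 2*(-1)) = -(-171)/(1 - 2) = -(-171)/(-1) = -(-171)*(-1) = -171*1 = -171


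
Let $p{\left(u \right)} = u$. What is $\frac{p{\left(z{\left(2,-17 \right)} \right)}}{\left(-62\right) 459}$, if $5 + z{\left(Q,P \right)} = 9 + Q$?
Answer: $- \frac{1}{4743} \approx -0.00021084$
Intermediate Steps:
$z{\left(Q,P \right)} = 4 + Q$ ($z{\left(Q,P \right)} = -5 + \left(9 + Q\right) = 4 + Q$)
$\frac{p{\left(z{\left(2,-17 \right)} \right)}}{\left(-62\right) 459} = \frac{4 + 2}{\left(-62\right) 459} = \frac{6}{-28458} = 6 \left(- \frac{1}{28458}\right) = - \frac{1}{4743}$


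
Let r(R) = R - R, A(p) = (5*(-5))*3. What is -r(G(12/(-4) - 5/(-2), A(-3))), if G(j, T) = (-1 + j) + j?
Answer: 0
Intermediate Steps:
A(p) = -75 (A(p) = -25*3 = -75)
G(j, T) = -1 + 2*j
r(R) = 0
-r(G(12/(-4) - 5/(-2), A(-3))) = -1*0 = 0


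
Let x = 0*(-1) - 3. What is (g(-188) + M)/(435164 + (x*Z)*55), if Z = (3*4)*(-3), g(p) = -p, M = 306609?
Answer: 306797/441104 ≈ 0.69552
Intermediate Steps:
x = -3 (x = 0 - 3 = -3)
Z = -36 (Z = 12*(-3) = -36)
(g(-188) + M)/(435164 + (x*Z)*55) = (-1*(-188) + 306609)/(435164 - 3*(-36)*55) = (188 + 306609)/(435164 + 108*55) = 306797/(435164 + 5940) = 306797/441104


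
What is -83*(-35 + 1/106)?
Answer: 307847/106 ≈ 2904.2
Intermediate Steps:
-83*(-35 + 1/106) = -83*(-3709/106) = 307847/106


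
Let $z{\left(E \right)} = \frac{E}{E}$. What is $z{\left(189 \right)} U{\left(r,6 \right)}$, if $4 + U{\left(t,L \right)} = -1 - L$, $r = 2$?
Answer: $-11$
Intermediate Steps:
$U{\left(t,L \right)} = -5 - L$ ($U{\left(t,L \right)} = -4 - \left(1 + L\right) = -5 - L$)
$z{\left(E \right)} = 1$
$z{\left(189 \right)} U{\left(r,6 \right)} = 1 \left(-5 - 6\right) = 1 \left(-11\right) = -11$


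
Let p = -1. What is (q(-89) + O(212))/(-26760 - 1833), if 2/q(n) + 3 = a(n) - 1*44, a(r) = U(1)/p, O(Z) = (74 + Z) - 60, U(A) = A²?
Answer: -5423/686232 ≈ -0.0079026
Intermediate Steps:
O(Z) = 14 + Z
a(r) = -1 (a(r) = 1²/(-1) = 1*(-1) = -1)
q(n) = -1/24 (q(n) = 2/(-3 + (-1 - 1*44)) = 2/(-3 + (-1 - 44)) = 2/(-3 - 45) = 2/(-48) = 2*(-1/48) = -1/24)
(q(-89) + O(212))/(-26760 - 1833) = (-1/24 + (14 + 212))/(-26760 - 1833) = (-1/24 + 226)/(-28593) = (5423/24)*(-1/28593) = -5423/686232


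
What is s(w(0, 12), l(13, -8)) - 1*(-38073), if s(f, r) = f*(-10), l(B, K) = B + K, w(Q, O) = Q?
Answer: 38073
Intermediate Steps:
s(f, r) = -10*f
s(w(0, 12), l(13, -8)) - 1*(-38073) = -10*0 - 1*(-38073) = 0 + 38073 = 38073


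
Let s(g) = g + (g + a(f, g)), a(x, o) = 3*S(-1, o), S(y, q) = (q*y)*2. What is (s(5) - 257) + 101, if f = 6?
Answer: -176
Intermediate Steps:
S(y, q) = 2*q*y
a(x, o) = -6*o (a(x, o) = 3*(2*o*(-1)) = 3*(-2*o) = -6*o)
s(g) = -4*g (s(g) = g + (g - 6*g) = g - 5*g = -4*g)
(s(5) - 257) + 101 = (-4*5 - 257) + 101 = (-20 - 257) + 101 = -277 + 101 = -176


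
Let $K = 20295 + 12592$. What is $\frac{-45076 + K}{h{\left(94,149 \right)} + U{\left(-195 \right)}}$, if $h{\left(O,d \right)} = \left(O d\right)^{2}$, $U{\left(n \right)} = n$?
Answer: $- \frac{12189}{196167841} \approx -6.2136 \cdot 10^{-5}$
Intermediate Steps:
$K = 32887$
$h{\left(O,d \right)} = O^{2} d^{2}$
$\frac{-45076 + K}{h{\left(94,149 \right)} + U{\left(-195 \right)}} = \frac{-45076 + 32887}{94^{2} \cdot 149^{2} - 195} = - \frac{12189}{8836 \cdot 22201 - 195} = - \frac{12189}{196168036 - 195} = - \frac{12189}{196167841}$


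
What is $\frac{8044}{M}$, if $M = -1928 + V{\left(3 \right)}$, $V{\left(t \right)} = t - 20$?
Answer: $- \frac{8044}{1945} \approx -4.1357$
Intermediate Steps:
$V{\left(t \right)} = -20 + t$ ($V{\left(t \right)} = t - 20 = -20 + t$)
$M = -1945$ ($M = -1928 + \left(-20 + 3\right) = -1928 - 17 = -1945$)
$\frac{8044}{M} = \frac{8044}{-1945} = 8044 \left(- \frac{1}{1945}\right) = - \frac{8044}{1945}$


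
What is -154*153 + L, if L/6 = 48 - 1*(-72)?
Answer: -22842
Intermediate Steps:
L = 720 (L = 6*(48 - 1*(-72)) = 6*(48 + 72) = 6*120 = 720)
-154*153 + L = -154*153 + 720 = -23562 + 720 = -22842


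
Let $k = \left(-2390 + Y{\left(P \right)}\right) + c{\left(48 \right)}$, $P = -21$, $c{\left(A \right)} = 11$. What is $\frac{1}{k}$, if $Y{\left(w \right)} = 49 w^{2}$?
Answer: $\frac{1}{19230} \approx 5.2002 \cdot 10^{-5}$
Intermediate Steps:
$k = 19230$ ($k = \left(-2390 + 49 \left(-21\right)^{2}\right) + 11 = \left(-2390 + 49 \cdot 441\right) + 11 = \left(-2390 + 21609\right) + 11 = 19219 + 11 = 19230$)
$\frac{1}{k} = \frac{1}{19230}$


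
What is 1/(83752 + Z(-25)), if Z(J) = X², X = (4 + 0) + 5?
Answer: 1/83833 ≈ 1.1928e-5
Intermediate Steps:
X = 9 (X = 4 + 5 = 9)
Z(J) = 81 (Z(J) = 9² = 81)
1/(83752 + Z(-25)) = 1/(83752 + 81) = 1/83833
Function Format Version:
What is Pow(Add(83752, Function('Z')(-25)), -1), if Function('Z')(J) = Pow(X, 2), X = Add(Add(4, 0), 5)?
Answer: Rational(1, 83833) ≈ 1.1928e-5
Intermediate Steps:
X = 9 (X = Add(4, 5) = 9)
Function('Z')(J) = 81 (Function('Z')(J) = Pow(9, 2) = 81)
Pow(Add(83752, Function('Z')(-25)), -1) = Pow(Add(83752, 81), -1) = Pow(83833, -1) = Rational(1, 83833)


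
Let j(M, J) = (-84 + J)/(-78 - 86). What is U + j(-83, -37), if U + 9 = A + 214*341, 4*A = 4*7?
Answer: 11967529/164 ≈ 72973.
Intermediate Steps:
j(M, J) = 21/41 - J/164 (j(M, J) = (-84 + J)/(-164) = (-84 + J)*(-1/164) = 21/41 - J/164)
A = 7 (A = (4*7)/4 = (¼)*28 = 7)
U = 72972 (U = -9 + (7 + 214*341) = -9 + (7 + 72974) = -9 + 72981 = 72972)
U + j(-83, -37) = 72972 + (21/41 - 1/164*(-37)) = 72972 + (21/41 + 37/164) = 72972 + 121/164 = 11967529/164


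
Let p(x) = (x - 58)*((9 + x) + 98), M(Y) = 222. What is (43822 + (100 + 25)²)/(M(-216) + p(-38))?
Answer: -59447/6402 ≈ -9.2857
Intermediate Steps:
p(x) = (-58 + x)*(107 + x)
(43822 + (100 + 25)²)/(M(-216) + p(-38)) = (43822 + (100 + 25)²)/(222 + (-6206 + (-38)² + 49*(-38))) = (43822 + 125²)/(222 + (-6206 + 1444 - 1862)) = (43822 + 15625)/(222 - 6624) = 59447/(-6402) = 59447*(-1/6402) = -59447/6402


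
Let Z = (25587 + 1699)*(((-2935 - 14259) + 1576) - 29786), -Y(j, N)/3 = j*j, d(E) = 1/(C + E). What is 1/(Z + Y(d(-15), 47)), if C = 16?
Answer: -1/1238893547 ≈ -8.0717e-10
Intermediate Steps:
d(E) = 1/(16 + E)
Y(j, N) = -3*j² (Y(j, N) = -3*j*j = -3*j²)
Z = -1238893544 (Z = 27286*((-17194 + 1576) - 29786) = 27286*(-15618 - 29786) = 27286*(-45404) = -1238893544)
1/(Z + Y(d(-15), 47)) = 1/(-1238893544 - 3/(16 - 15)²) = 1/(-1238893544 - 3*(1/1)²) = 1/(-1238893544 - 3*1²) = 1/(-1238893544 - 3*1) = 1/(-1238893544 - 3) = 1/(-1238893547) = -1/1238893547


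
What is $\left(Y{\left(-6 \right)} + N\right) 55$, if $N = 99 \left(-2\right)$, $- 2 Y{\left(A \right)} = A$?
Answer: $-10725$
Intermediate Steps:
$Y{\left(A \right)} = - \frac{A}{2}$
$N = -198$
$\left(Y{\left(-6 \right)} + N\right) 55 = \left(\left(- \frac{1}{2}\right) \left(-6\right) - 198\right) 55 = \left(3 - 198\right) 55 = \left(-195\right) 55 = -10725$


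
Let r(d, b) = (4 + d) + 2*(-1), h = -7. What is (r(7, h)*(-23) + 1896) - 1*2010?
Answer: -321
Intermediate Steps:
r(d, b) = 2 + d (r(d, b) = (4 + d) - 2 = 2 + d)
(r(7, h)*(-23) + 1896) - 1*2010 = ((2 + 7)*(-23) + 1896) - 1*2010 = (9*(-23) + 1896) - 2010 = (-207 + 1896) - 2010 = 1689 - 2010 = -321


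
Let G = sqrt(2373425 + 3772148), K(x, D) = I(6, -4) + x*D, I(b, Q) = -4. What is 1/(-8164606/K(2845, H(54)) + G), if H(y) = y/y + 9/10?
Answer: 176404477236/450574758619613 + 116704809*sqrt(6145573)/450574758619613 ≈ 0.0010336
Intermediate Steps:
H(y) = 19/10 (H(y) = 1 + 9*(1/10) = 1 + 9/10 = 19/10)
K(x, D) = -4 + D*x (K(x, D) = -4 + x*D = -4 + D*x)
G = sqrt(6145573) ≈ 2479.0
1/(-8164606/K(2845, H(54)) + G) = 1/(-8164606/(-4 + (19/10)*2845) + sqrt(6145573)) = 1/(-8164606/(-4 + 10811/2) + sqrt(6145573)) = 1/(-8164606/10803/2 + sqrt(6145573)) = 1/(-8164606*2/10803 + sqrt(6145573)) = 1/(-16329212/10803 + sqrt(6145573))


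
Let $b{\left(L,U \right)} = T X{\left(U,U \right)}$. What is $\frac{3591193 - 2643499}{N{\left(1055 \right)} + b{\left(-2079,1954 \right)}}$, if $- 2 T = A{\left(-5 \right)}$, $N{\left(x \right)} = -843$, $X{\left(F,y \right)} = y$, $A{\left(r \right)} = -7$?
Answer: $\frac{473847}{2998} \approx 158.05$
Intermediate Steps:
$T = \frac{7}{2}$ ($T = \left(- \frac{1}{2}\right) \left(-7\right) = \frac{7}{2} \approx 3.5$)
$b{\left(L,U \right)} = \frac{7 U}{2}$
$\frac{3591193 - 2643499}{N{\left(1055 \right)} + b{\left(-2079,1954 \right)}} = \frac{3591193 - 2643499}{-843 + \frac{7}{2} \cdot 1954} = \frac{947694}{-843 + 6839} = \frac{947694}{5996} = 947694 \cdot \frac{1}{5996} = \frac{473847}{2998}$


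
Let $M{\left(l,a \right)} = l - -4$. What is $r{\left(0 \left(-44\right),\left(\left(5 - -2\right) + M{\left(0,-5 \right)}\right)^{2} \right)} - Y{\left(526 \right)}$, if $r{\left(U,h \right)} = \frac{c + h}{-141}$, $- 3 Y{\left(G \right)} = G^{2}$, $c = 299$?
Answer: $\frac{13003352}{141} \approx 92222.0$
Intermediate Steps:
$M{\left(l,a \right)} = 4 + l$ ($M{\left(l,a \right)} = l + 4 = 4 + l$)
$Y{\left(G \right)} = - \frac{G^{2}}{3}$
$r{\left(U,h \right)} = - \frac{299}{141} - \frac{h}{141}$ ($r{\left(U,h \right)} = \frac{299 + h}{-141} = \left(299 + h\right) \left(- \frac{1}{141}\right) = - \frac{299}{141} - \frac{h}{141}$)
$r{\left(0 \left(-44\right),\left(\left(5 - -2\right) + M{\left(0,-5 \right)}\right)^{2} \right)} - Y{\left(526 \right)} = \left(- \frac{299}{141} - \frac{\left(\left(5 - -2\right) + \left(4 + 0\right)\right)^{2}}{141}\right) - - \frac{526^{2}}{3} = \left(- \frac{299}{141} - \frac{\left(\left(5 + 2\right) + 4\right)^{2}}{141}\right) - \left(- \frac{1}{3}\right) 276676 = \left(- \frac{299}{141} - \frac{\left(7 + 4\right)^{2}}{141}\right) - - \frac{276676}{3} = \left(- \frac{299}{141} - \frac{11^{2}}{141}\right) + \frac{276676}{3} = \left(- \frac{299}{141} - \frac{121}{141}\right) + \frac{276676}{3} = - \frac{140}{47} + \frac{276676}{3} = \frac{13003352}{141}$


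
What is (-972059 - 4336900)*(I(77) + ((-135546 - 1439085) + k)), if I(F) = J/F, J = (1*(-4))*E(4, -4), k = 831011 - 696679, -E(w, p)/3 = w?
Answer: 588779347253025/77 ≈ 7.6465e+12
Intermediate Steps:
E(w, p) = -3*w
k = 134332
J = 48 (J = (1*(-4))*(-3*4) = -4*(-12) = 48)
I(F) = 48/F
(-972059 - 4336900)*(I(77) + ((-135546 - 1439085) + k)) = (-972059 - 4336900)*(48/77 + ((-135546 - 1439085) + 134332)) = -5308959*(48*(1/77) + (-1574631 + 134332)) = -5308959*(48/77 - 1440299) = -5308959*(-110902975/77) = 588779347253025/77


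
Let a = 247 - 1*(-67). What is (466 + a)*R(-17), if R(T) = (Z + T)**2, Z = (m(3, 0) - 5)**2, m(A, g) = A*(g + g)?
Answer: 49920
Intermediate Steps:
a = 314 (a = 247 + 67 = 314)
m(A, g) = 2*A*g (m(A, g) = A*(2*g) = 2*A*g)
Z = 25 (Z = (2*3*0 - 5)**2 = (0 - 5)**2 = (-5)**2 = 25)
R(T) = (25 + T)**2
(466 + a)*R(-17) = (466 + 314)*(25 - 17)**2 = 780*8**2 = 780*64 = 49920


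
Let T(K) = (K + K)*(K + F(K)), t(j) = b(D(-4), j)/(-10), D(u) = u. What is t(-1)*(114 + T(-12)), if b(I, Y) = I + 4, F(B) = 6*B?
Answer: 0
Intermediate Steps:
b(I, Y) = 4 + I
t(j) = 0 (t(j) = (4 - 4)/(-10) = 0*(-⅒) = 0)
T(K) = 14*K² (T(K) = (K + K)*(K + 6*K) = (2*K)*(7*K) = 14*K²)
t(-1)*(114 + T(-12)) = 0*(114 + 14*(-12)²) = 0*(114 + 14*144) = 0*(114 + 2016) = 0*2130 = 0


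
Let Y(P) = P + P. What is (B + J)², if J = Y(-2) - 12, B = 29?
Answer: 169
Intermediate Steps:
Y(P) = 2*P
J = -16 (J = 2*(-2) - 12 = -4 - 12 = -16)
(B + J)² = (29 - 16)² = 13² = 169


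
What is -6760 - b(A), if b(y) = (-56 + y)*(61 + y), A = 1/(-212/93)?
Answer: -150202805/44944 ≈ -3342.0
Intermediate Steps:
A = -93/212 (A = 1/(-212*1/93) = 1/(-212/93) = -93/212 ≈ -0.43868)
-6760 - b(A) = -6760 - (-3416 + (-93/212)**2 + 5*(-93/212)) = -6760 - (-3416 + 8649/44944 - 465/212) = -6760 - 1*(-153618635/44944) = -6760 + 153618635/44944 = -150202805/44944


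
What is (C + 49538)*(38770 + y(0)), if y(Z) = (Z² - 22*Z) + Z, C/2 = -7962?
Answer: 1303214780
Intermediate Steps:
C = -15924 (C = 2*(-7962) = -15924)
y(Z) = Z² - 21*Z
(C + 49538)*(38770 + y(0)) = (-15924 + 49538)*(38770 + 0*(-21 + 0)) = 33614*(38770 + 0*(-21)) = 33614*(38770 + 0) = 33614*38770 = 1303214780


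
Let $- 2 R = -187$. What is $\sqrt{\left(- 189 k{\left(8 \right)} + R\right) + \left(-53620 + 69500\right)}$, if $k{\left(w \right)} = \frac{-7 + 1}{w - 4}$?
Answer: $\sqrt{16257} \approx 127.5$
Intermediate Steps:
$R = \frac{187}{2}$ ($R = \left(- \frac{1}{2}\right) \left(-187\right) = \frac{187}{2} \approx 93.5$)
$k{\left(w \right)} = - \frac{6}{-4 + w}$
$\sqrt{\left(- 189 k{\left(8 \right)} + R\right) + \left(-53620 + 69500\right)} = \sqrt{\left(- 189 \left(- \frac{6}{-4 + 8}\right) + \frac{187}{2}\right) + \left(-53620 + 69500\right)} = \sqrt{\left(- 189 \left(- \frac{6}{4}\right) + \frac{187}{2}\right) + 15880} = \sqrt{\left(- 189 \left(\left(-6\right) \frac{1}{4}\right) + \frac{187}{2}\right) + 15880} = \sqrt{\left(\left(-189\right) \left(- \frac{3}{2}\right) + \frac{187}{2}\right) + 15880} = \sqrt{\left(\frac{567}{2} + \frac{187}{2}\right) + 15880} = \sqrt{377 + 15880} = \sqrt{16257}$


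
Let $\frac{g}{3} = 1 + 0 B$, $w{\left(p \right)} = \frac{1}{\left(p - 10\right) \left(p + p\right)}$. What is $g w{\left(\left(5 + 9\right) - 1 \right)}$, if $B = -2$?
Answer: $\frac{1}{26} \approx 0.038462$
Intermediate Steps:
$w{\left(p \right)} = \frac{1}{2 p \left(-10 + p\right)}$ ($w{\left(p \right)} = \frac{1}{\left(-10 + p\right) 2 p} = \frac{1}{2 p \left(-10 + p\right)}$)
$g = 3$ ($g = 3 \left(1 + 0 \left(-2\right)\right) = 3 \left(1 + 0\right) = 3 \cdot 1 = 3$)
$g w{\left(\left(5 + 9\right) - 1 \right)} = 3 \frac{1}{2 \left(\left(5 + 9\right) - 1\right) \left(-10 + \left(\left(5 + 9\right) - 1\right)\right)} = 3 \frac{1}{2 \left(14 - 1\right) \left(-10 + \left(14 - 1\right)\right)} = 3 \frac{1}{2 \cdot 13 \left(-10 + 13\right)} = 3 \cdot \frac{1}{2} \cdot \frac{1}{13} \cdot \frac{1}{3} = 3 \cdot \frac{1}{78} = \frac{1}{26}$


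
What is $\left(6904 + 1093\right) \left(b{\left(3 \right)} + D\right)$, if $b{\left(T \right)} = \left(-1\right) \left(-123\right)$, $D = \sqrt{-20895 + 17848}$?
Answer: $983631 + 7997 i \sqrt{3047} \approx 9.8363 \cdot 10^{5} + 4.4143 \cdot 10^{5} i$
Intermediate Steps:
$D = i \sqrt{3047}$ ($D = \sqrt{-3047} = i \sqrt{3047} \approx 55.2 i$)
$b{\left(T \right)} = 123$
$\left(6904 + 1093\right) \left(b{\left(3 \right)} + D\right) = \left(6904 + 1093\right) \left(123 + i \sqrt{3047}\right) = 7997 \left(123 + i \sqrt{3047}\right) = 983631 + 7997 i \sqrt{3047}$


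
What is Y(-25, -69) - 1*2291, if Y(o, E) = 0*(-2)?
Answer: -2291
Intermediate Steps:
Y(o, E) = 0
Y(-25, -69) - 1*2291 = 0 - 1*2291 = 0 - 2291 = -2291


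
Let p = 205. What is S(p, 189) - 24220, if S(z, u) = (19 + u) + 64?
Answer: -23948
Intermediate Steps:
S(z, u) = 83 + u
S(p, 189) - 24220 = (83 + 189) - 24220 = 272 - 24220 = -23948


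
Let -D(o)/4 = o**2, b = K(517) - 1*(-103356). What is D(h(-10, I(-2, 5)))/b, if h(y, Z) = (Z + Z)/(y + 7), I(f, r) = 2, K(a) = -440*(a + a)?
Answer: 16/791109 ≈ 2.0225e-5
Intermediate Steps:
K(a) = -880*a
h(y, Z) = 2*Z/(7 + y) (h(y, Z) = (2*Z)/(7 + y) = 2*Z/(7 + y))
b = -351604 (b = -880*517 - 1*(-103356) = -454960 + 103356 = -351604)
D(o) = -4*o**2
D(h(-10, I(-2, 5)))/b = -4*16/(7 - 10)**2/(-351604) = -4*(2*2/(-3))**2*(-1/351604) = -4*(2*2*(-1/3))**2*(-1/351604) = -4*(-4/3)**2*(-1/351604) = -4*16/9*(-1/351604) = -64/9*(-1/351604) = 16/791109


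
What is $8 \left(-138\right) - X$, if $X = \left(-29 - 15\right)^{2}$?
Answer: $-3040$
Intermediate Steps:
$X = 1936$ ($X = \left(-44\right)^{2} = 1936$)
$8 \left(-138\right) - X = 8 \left(-138\right) - 1936 = -1104 - 1936 = -3040$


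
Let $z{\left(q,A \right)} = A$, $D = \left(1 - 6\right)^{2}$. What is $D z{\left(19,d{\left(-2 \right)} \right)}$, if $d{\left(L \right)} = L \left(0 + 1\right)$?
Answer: $-50$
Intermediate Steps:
$d{\left(L \right)} = L$ ($d{\left(L \right)} = L 1 = L$)
$D = 25$ ($D = \left(-5\right)^{2} = 25$)
$D z{\left(19,d{\left(-2 \right)} \right)} = 25 \left(-2\right) = -50$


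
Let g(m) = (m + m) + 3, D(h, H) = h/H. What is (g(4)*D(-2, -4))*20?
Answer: 110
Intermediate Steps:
g(m) = 3 + 2*m (g(m) = 2*m + 3 = 3 + 2*m)
(g(4)*D(-2, -4))*20 = ((3 + 2*4)*(-2/(-4)))*20 = ((3 + 8)*(-2*(-¼)))*20 = (11*(½))*20 = (11/2)*20 = 110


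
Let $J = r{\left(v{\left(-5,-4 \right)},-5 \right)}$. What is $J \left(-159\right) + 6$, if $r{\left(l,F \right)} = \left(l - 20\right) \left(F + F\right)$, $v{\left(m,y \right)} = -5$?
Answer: $-39744$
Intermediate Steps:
$r{\left(l,F \right)} = 2 F \left(-20 + l\right)$ ($r{\left(l,F \right)} = \left(-20 + l\right) 2 F = 2 F \left(-20 + l\right)$)
$J = 250$ ($J = 2 \left(-5\right) \left(-20 - 5\right) = 2 \left(-5\right) \left(-25\right) = 250$)
$J \left(-159\right) + 6 = 250 \left(-159\right) + 6 = -39750 + 6 = -39744$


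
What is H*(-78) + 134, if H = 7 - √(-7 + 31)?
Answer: -412 + 156*√6 ≈ -29.880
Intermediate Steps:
H = 7 - 2*√6 (H = 7 - √24 = 7 - 2*√6 ≈ 2.1010)
H*(-78) + 134 = (7 - 2*√6)*(-78) + 134 = (-546 + 156*√6) + 134 = -412 + 156*√6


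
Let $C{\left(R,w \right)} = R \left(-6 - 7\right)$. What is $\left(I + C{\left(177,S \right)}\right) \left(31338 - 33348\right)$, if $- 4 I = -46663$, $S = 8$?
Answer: $- \frac{37646295}{2} \approx -1.8823 \cdot 10^{7}$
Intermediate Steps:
$I = \frac{46663}{4}$ ($I = \left(- \frac{1}{4}\right) \left(-46663\right) = \frac{46663}{4} \approx 11666.0$)
$C{\left(R,w \right)} = - 13 R$ ($C{\left(R,w \right)} = R \left(-13\right) = - 13 R$)
$\left(I + C{\left(177,S \right)}\right) \left(31338 - 33348\right) = \left(\frac{46663}{4} - 2301\right) \left(31338 - 33348\right) = \left(\frac{46663}{4} - 2301\right) \left(-2010\right) = \frac{37459}{4} \left(-2010\right) = - \frac{37646295}{2}$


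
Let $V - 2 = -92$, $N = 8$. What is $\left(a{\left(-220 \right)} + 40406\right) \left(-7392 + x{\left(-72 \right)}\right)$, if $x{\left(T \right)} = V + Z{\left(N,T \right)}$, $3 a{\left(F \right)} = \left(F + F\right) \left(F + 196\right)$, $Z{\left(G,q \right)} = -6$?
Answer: $-328917888$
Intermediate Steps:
$V = -90$ ($V = 2 - 92 = -90$)
$a{\left(F \right)} = \frac{2 F \left(196 + F\right)}{3}$ ($a{\left(F \right)} = \frac{\left(F + F\right) \left(F + 196\right)}{3} = \frac{2 F \left(196 + F\right)}{3}$)
$x{\left(T \right)} = -96$ ($x{\left(T \right)} = -90 - 6 = -96$)
$\left(a{\left(-220 \right)} + 40406\right) \left(-7392 + x{\left(-72 \right)}\right) = \left(\frac{2}{3} \left(-220\right) \left(196 - 220\right) + 40406\right) \left(-7392 - 96\right) = \left(\frac{2}{3} \left(-220\right) \left(-24\right) + 40406\right) \left(-7488\right) = \left(3520 + 40406\right) \left(-7488\right) = 43926 \left(-7488\right) = -328917888$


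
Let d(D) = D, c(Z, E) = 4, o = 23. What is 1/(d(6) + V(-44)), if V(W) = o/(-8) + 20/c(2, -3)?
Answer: 8/65 ≈ 0.12308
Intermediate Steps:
V(W) = 17/8 (V(W) = 23/(-8) + 20/4 = 23*(-⅛) + 20*(¼) = -23/8 + 5 = 17/8)
1/(d(6) + V(-44)) = 1/(6 + 17/8) = 1/(65/8) = 8/65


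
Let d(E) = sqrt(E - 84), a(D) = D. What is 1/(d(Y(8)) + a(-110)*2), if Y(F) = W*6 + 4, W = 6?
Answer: -5/1101 - I*sqrt(11)/24222 ≈ -0.0045413 - 0.00013693*I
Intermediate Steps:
Y(F) = 40 (Y(F) = 6*6 + 4 = 36 + 4 = 40)
d(E) = sqrt(-84 + E)
1/(d(Y(8)) + a(-110)*2) = 1/(sqrt(-84 + 40) - 110*2) = 1/(sqrt(-44) - 220) = 1/(2*I*sqrt(11) - 220) = 1/(-220 + 2*I*sqrt(11))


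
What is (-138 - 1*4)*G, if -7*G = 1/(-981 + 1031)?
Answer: 71/175 ≈ 0.40571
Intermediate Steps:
G = -1/350 (G = -1/(7*(-981 + 1031)) = -1/7/50 = -1/7*1/50 = -1/350 ≈ -0.0028571)
(-138 - 1*4)*G = (-138 - 1*4)*(-1/350) = (-138 - 4)*(-1/350) = -142*(-1/350) = 71/175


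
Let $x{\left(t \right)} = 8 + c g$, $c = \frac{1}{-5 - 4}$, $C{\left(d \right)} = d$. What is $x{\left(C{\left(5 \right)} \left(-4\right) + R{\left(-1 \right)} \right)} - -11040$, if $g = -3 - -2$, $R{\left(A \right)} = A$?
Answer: $\frac{99433}{9} \approx 11048.0$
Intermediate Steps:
$c = - \frac{1}{9}$ ($c = \frac{1}{-9} = - \frac{1}{9} \approx -0.11111$)
$g = -1$ ($g = -3 + 2 = -1$)
$x{\left(t \right)} = \frac{73}{9}$ ($x{\left(t \right)} = 8 - - \frac{1}{9} = 8 + \frac{1}{9} = \frac{73}{9}$)
$x{\left(C{\left(5 \right)} \left(-4\right) + R{\left(-1 \right)} \right)} - -11040 = \frac{73}{9} - -11040 = \frac{73}{9} + 11040 = \frac{99433}{9}$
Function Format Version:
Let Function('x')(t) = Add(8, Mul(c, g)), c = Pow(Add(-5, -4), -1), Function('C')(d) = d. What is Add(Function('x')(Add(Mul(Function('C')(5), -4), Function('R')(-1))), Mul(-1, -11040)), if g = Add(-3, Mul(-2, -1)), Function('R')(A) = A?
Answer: Rational(99433, 9) ≈ 11048.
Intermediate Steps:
c = Rational(-1, 9) (c = Pow(-9, -1) = Rational(-1, 9) ≈ -0.11111)
g = -1 (g = Add(-3, 2) = -1)
Function('x')(t) = Rational(73, 9) (Function('x')(t) = Add(8, Mul(Rational(-1, 9), -1)) = Add(8, Rational(1, 9)) = Rational(73, 9))
Add(Function('x')(Add(Mul(Function('C')(5), -4), Function('R')(-1))), Mul(-1, -11040)) = Add(Rational(73, 9), Mul(-1, -11040)) = Add(Rational(73, 9), 11040) = Rational(99433, 9)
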